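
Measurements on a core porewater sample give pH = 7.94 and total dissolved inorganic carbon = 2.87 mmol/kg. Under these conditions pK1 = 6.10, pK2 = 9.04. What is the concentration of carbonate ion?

[CO3²⁻] = 0.208 mmol/kg

α₂ = 1 / (1 + [H⁺]/K2 + [H⁺]²/(K1K2)) = 1 / (1 + 10^+1.10 + 10^-0.74)
   = 1 / (1 + 12.589 + 0.18197) = 1/13.771 = 0.07262
[CO3²⁻] = α₂ × DIC = 0.07262 × 2.87 = 0.208 mmol/kg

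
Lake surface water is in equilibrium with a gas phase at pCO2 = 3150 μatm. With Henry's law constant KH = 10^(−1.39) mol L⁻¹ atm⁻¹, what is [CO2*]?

[CO2*] = 128 μmol/L

KH = 10^(−1.39) = 4.074×10^-2 mol L⁻¹ atm⁻¹
[CO2*] = KH · pCO2 = 4.074×10^-2 × 3150×10^-6 atm = 1.28×10^-4 mol/L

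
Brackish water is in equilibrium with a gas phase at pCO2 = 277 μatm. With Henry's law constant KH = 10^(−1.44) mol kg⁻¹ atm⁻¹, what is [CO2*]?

[CO2*] = 10.1 μmol/kg

KH = 10^(−1.44) = 3.631×10^-2 mol kg⁻¹ atm⁻¹
[CO2*] = KH · pCO2 = 3.631×10^-2 × 277×10^-6 atm = 1.01×10^-5 mol/kg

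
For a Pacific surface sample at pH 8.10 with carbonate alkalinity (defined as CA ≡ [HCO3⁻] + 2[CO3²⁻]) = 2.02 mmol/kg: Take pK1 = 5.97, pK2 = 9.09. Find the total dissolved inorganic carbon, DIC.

DIC = 1.86 mmol/kg

CA = [HCO3⁻] + 2[CO3²⁻] = (α₁ + 2α₂)·DIC
At pH 8.10: [H⁺]/K1 = 10^-2.13 = 0.0074131, K2/[H⁺] = 10^-0.99 = 0.10233
α₁ = 1/(1 + 0.0074131 + 0.10233) = 1/1.1097 = 0.9011; α₂ = α₁·K2/[H⁺] = 0.09221
α₁ + 2α₂ = 1.0855
DIC = CA / (α₁ + 2α₂) = 2.02 / 1.0855 = 1.86 mmol/kg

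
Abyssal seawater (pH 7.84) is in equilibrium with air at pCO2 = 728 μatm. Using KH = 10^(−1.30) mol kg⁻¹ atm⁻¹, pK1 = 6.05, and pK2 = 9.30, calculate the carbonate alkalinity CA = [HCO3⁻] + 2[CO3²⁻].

CA = 2.41 mmol/kg

[CO2*] = KH · pCO2 = 10^(−1.30) × 728×10^-6 = 3.649×10^-5 mol/kg
α₀ = 1/(1 + K1/[H⁺] + K1K2/[H⁺]²) = 1/(1 + 10^+1.79 + 10^+0.33) = 0.01543
DIC = [CO2*]/α₀ = 3.649×10^-5 / 0.01543 = 2.364 mmol/kg
CA = (α₁ + 2α₂)·DIC = (0.9516 + 2×0.03299) × 2.364 = 2.41 mmol/kg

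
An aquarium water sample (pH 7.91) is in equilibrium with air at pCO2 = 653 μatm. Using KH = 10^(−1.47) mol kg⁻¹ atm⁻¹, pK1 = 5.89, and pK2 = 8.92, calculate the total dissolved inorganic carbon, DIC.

[CO2*] = KH · pCO2 = 10^(−1.47) × 653×10^-6 = 2.213×10^-5 mol/kg
α₀ = 1/(1 + K1/[H⁺] + K1K2/[H⁺]²) = 1/(1 + 10^+2.02 + 10^+1.01) = 0.008625
DIC = [CO2*]/α₀ = 2.213×10^-5 / 0.008625 = 2.57 mmol/kg

DIC = 2.57 mmol/kg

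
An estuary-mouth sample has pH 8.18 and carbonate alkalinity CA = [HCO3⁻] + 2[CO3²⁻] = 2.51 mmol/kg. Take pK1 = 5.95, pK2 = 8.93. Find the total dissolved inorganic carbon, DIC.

CA = [HCO3⁻] + 2[CO3²⁻] = (α₁ + 2α₂)·DIC
At pH 8.18: [H⁺]/K1 = 10^-2.23 = 0.0058884, K2/[H⁺] = 10^-0.75 = 0.17783
α₁ = 1/(1 + 0.0058884 + 0.17783) = 1/1.1837 = 0.8448; α₂ = α₁·K2/[H⁺] = 0.1502
α₁ + 2α₂ = 1.1453
DIC = CA / (α₁ + 2α₂) = 2.51 / 1.1453 = 2.19 mmol/kg

DIC = 2.19 mmol/kg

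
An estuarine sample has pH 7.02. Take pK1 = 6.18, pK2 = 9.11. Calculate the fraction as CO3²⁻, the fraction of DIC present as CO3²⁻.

α₂ = 1 / (1 + [H⁺]/K2 + [H⁺]²/(K1K2)) = 1 / (1 + 10^+2.09 + 10^+1.25)
   = 1 / (1 + 123.03 + 17.783) = 1/141.81 = 0.007052

α₂ = 0.00705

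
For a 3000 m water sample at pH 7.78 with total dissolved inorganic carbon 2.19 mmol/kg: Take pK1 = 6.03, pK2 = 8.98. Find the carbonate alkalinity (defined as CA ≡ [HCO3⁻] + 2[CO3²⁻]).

CA = 2.28 mmol/kg

CA = [HCO3⁻] + 2[CO3²⁻] = (α₁ + 2α₂)·DIC
At pH 7.78: [H⁺]/K1 = 10^-1.75 = 0.017783, K2/[H⁺] = 10^-1.20 = 0.063096
α₁ = 1/(1 + 0.017783 + 0.063096) = 1/1.0809 = 0.9252; α₂ = α₁·K2/[H⁺] = 0.05837
α₁ + 2α₂ = 1.0419
CA = 1.0419 × 2.19 = 2.28 mmol/kg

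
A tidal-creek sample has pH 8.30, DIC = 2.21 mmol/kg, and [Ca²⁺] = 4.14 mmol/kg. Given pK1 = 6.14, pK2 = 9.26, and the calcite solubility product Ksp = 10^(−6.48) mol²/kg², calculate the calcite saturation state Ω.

Ω = 2.71

α₂ = 1 / (1 + [H⁺]/K2 + [H⁺]²/(K1K2)) = 1 / (1 + 10^+0.96 + 10^-1.20)
   = 1 / (1 + 9.1201 + 0.063096) = 1/10.183 = 0.09820
[CO3²⁻] = α₂ × DIC = 0.09820 × 2.21 = 0.2170 mmol/kg
Ksp = 10^(−6.48) = 3.311×10^-7
Ω = [Ca²⁺][CO3²⁻]/Ksp = (4.14×10^-3)(2.170×10^-4) / 3.311×10^-7 = 2.71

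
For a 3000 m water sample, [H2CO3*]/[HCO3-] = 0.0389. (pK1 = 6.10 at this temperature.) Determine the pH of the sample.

From K1 = [H⁺][HCO3-]/[H2CO3*]:  pH = pK1 − log₁₀([H2CO3*]/[HCO3-])
log₁₀(0.0389) = -1.410
pH = 6.10 − (-1.410) = 7.51

pH = 7.51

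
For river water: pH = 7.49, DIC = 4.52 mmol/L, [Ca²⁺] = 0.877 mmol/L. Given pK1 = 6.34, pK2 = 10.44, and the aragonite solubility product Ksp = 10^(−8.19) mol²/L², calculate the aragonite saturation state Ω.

α₂ = 1 / (1 + [H⁺]/K2 + [H⁺]²/(K1K2)) = 1 / (1 + 10^+2.95 + 10^+1.80)
   = 1 / (1 + 891.25 + 63.096) = 1/955.35 = 0.001047
[CO3²⁻] = α₂ × DIC = 0.001047 × 4.52 = 0.004731 mmol/L = 4.731 μmol/L
Ksp = 10^(−8.19) = 6.457×10^-9
Ω = [Ca²⁺][CO3²⁻]/Ksp = (0.877×10^-3)(4.731×10^-6) / 6.457×10^-9 = 0.643

Ω = 0.643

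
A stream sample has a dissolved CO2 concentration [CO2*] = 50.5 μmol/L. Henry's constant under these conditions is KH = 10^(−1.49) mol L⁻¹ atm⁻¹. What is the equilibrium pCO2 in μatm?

pCO2 = 1560 μatm

KH = 10^(−1.49) = 3.236×10^-2 mol L⁻¹ atm⁻¹
pCO2 = [CO2*]/KH = 50.5×10^-6 / 3.236×10^-2 = 1.56×10^-3 atm = 1560 μatm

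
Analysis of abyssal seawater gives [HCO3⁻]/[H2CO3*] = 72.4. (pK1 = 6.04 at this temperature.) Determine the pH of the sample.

pH = 7.90

From K1 = [H⁺][HCO3⁻]/[H2CO3*]:  pH = pK1 + log₁₀([HCO3⁻]/[H2CO3*])
log₁₀(72.4) = +1.860
pH = 6.04 + (+1.860) = 7.90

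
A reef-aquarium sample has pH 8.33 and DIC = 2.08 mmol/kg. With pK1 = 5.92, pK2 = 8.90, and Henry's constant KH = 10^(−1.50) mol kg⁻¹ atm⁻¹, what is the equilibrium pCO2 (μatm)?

α₀ = 1 / (1 + K1/[H⁺] + K1K2/[H⁺]²) = 1 / (1 + 10^+2.41 + 10^+1.84)
   = 1 / (1 + 257.04 + 69.183) = 1/327.22 = 0.003056
[CO2*] = α₀ × DIC = 0.003056 × 2.08 = 0.006357 mmol/kg = 6.357 μmol/kg
pCO2 = [CO2*]/KH = 6.357×10^-6 / 3.162×10^-2 = 201 μatm

pCO2 = 201 μatm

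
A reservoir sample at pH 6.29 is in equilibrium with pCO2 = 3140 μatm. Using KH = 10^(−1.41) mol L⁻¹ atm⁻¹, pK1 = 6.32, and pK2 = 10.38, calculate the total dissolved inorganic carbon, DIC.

DIC = 0.236 mmol/L

[CO2*] = KH · pCO2 = 10^(−1.41) × 3140×10^-6 = 1.222×10^-4 mol/L
α₀ = 1/(1 + K1/[H⁺] + K1K2/[H⁺]²) = 1/(1 + 10^-0.03 + 10^-4.12) = 0.5172
DIC = [CO2*]/α₀ = 1.222×10^-4 / 0.5172 = 0.236 mmol/L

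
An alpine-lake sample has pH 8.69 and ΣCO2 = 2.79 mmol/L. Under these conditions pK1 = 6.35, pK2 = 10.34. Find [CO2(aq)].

α₀ = 1 / (1 + K1/[H⁺] + K1K2/[H⁺]²) = 1 / (1 + 10^+2.34 + 10^+0.69)
   = 1 / (1 + 218.78 + 4.8978) = 1/224.67 = 0.004451
[CO2*] = α₀ × DIC = 0.004451 × 2.79 = 0.0124 mmol/L = 12.4 μmol/L

[CO2*] = 12.4 μmol/L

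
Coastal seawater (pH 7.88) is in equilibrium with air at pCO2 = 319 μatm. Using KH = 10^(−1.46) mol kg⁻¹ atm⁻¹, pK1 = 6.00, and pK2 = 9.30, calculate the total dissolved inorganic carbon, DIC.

[CO2*] = KH · pCO2 = 10^(−1.46) × 319×10^-6 = 1.106×10^-5 mol/kg
α₀ = 1/(1 + K1/[H⁺] + K1K2/[H⁺]²) = 1/(1 + 10^+1.88 + 10^+0.46) = 0.01254
DIC = [CO2*]/α₀ = 1.106×10^-5 / 0.01254 = 0.882 mmol/kg

DIC = 0.882 mmol/kg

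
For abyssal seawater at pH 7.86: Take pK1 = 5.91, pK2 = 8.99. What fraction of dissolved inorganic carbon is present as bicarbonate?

α₁ = 1 / (1 + [H⁺]/K1 + K2/[H⁺]) = 1 / (1 + 10^-1.95 + 10^-1.13)
   = 1 / (1 + 0.011220 + 0.074131) = 1/1.0854 = 0.9214

α₁ = 0.921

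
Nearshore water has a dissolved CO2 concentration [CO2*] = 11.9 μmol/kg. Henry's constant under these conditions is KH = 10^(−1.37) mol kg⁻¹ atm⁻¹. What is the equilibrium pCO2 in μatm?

KH = 10^(−1.37) = 4.266×10^-2 mol kg⁻¹ atm⁻¹
pCO2 = [CO2*]/KH = 11.9×10^-6 / 4.266×10^-2 = 2.79×10^-4 atm = 279 μatm

pCO2 = 279 μatm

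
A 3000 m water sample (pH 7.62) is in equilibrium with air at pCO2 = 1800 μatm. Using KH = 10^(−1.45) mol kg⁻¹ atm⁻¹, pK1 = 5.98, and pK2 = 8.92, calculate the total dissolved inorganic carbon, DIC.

[CO2*] = KH · pCO2 = 10^(−1.45) × 1800×10^-6 = 6.387×10^-5 mol/kg
α₀ = 1/(1 + K1/[H⁺] + K1K2/[H⁺]²) = 1/(1 + 10^+1.64 + 10^+0.34) = 0.02135
DIC = [CO2*]/α₀ = 6.387×10^-5 / 0.02135 = 2.99 mmol/kg

DIC = 2.99 mmol/kg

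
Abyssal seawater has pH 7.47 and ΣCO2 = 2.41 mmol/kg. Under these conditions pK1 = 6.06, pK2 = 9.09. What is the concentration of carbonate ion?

α₂ = 1 / (1 + [H⁺]/K2 + [H⁺]²/(K1K2)) = 1 / (1 + 10^+1.62 + 10^+0.21)
   = 1 / (1 + 41.687 + 1.6218) = 1/44.309 = 0.02257
[CO3²⁻] = α₂ × DIC = 0.02257 × 2.41 = 0.0544 mmol/kg

[CO3²⁻] = 0.0544 mmol/kg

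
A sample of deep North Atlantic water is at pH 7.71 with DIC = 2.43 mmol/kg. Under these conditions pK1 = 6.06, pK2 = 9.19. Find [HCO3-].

α₁ = 1 / (1 + [H⁺]/K1 + K2/[H⁺]) = 1 / (1 + 10^-1.65 + 10^-1.48)
   = 1 / (1 + 0.022387 + 0.033113) = 1/1.0555 = 0.9474
[HCO3⁻] = α₁ × DIC = 0.9474 × 2.43 = 2.30 mmol/kg

[HCO3⁻] = 2.30 mmol/kg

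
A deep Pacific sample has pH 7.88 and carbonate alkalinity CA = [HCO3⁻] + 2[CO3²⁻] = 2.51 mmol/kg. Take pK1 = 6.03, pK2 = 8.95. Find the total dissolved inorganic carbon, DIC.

DIC = 2.36 mmol/kg

CA = [HCO3⁻] + 2[CO3²⁻] = (α₁ + 2α₂)·DIC
At pH 7.88: [H⁺]/K1 = 10^-1.85 = 0.014125, K2/[H⁺] = 10^-1.07 = 0.085114
α₁ = 1/(1 + 0.014125 + 0.085114) = 1/1.0992 = 0.9097; α₂ = α₁·K2/[H⁺] = 0.07743
α₁ + 2α₂ = 1.0646
DIC = CA / (α₁ + 2α₂) = 2.51 / 1.0646 = 2.36 mmol/kg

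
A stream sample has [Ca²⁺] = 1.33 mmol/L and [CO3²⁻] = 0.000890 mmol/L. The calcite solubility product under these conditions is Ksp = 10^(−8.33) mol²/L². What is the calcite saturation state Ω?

Ω = 0.253

Ksp = 10^(−8.33) = 4.677×10^-9
Ω = [Ca²⁺][CO3²⁻]/Ksp = (1.33×10^-3)(0.000890×10^-3) / 4.677×10^-9 = 0.253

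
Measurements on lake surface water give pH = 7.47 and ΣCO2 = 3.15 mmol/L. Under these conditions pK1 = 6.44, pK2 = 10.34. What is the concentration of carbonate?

[CO3²⁻] = 3.88 μmol/L

α₂ = 1 / (1 + [H⁺]/K2 + [H⁺]²/(K1K2)) = 1 / (1 + 10^+2.87 + 10^+1.84)
   = 1 / (1 + 741.31 + 69.183) = 1/811.49 = 0.001232
[CO3²⁻] = α₂ × DIC = 0.001232 × 3.15 = 0.00388 mmol/L = 3.88 μmol/L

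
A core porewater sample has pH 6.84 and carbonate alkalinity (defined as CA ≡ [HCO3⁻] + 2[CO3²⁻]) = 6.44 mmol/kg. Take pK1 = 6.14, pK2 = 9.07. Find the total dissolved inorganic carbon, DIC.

DIC = 7.67 mmol/kg

CA = [HCO3⁻] + 2[CO3²⁻] = (α₁ + 2α₂)·DIC
At pH 6.84: [H⁺]/K1 = 10^-0.70 = 0.19953, K2/[H⁺] = 10^-2.23 = 0.0058884
α₁ = 1/(1 + 0.19953 + 0.0058884) = 1/1.2054 = 0.8296; α₂ = α₁·K2/[H⁺] = 0.004885
α₁ + 2α₂ = 0.8394
DIC = CA / (α₁ + 2α₂) = 6.44 / 0.8394 = 7.67 mmol/kg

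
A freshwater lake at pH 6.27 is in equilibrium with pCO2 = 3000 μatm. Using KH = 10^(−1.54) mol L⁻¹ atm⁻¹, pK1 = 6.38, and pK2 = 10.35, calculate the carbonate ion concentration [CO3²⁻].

[CO3²⁻] = 0.00559 μmol/L

[CO2*] = KH · pCO2 = 10^(−1.54) × 3000×10^-6 = 8.652×10^-5 mol/L
α₀ = 1/(1 + K1/[H⁺] + K1K2/[H⁺]²) = 1/(1 + 10^-0.11 + 10^-4.19) = 0.5630
DIC = [CO2*]/α₀ = 8.652×10^-5 / 0.5630 = 0.1537 mmol/L
[CO3²⁻] = α₂·DIC; α₂ = 3.635×10^-5, so [CO3²⁻] = 3.635×10^-5 × 0.1537 = 5.59×10^-6 mmol/L = 0.00559 μmol/L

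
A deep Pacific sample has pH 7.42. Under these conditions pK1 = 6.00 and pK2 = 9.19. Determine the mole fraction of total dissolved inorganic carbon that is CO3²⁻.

α₂ = 0.0161

α₂ = 1 / (1 + [H⁺]/K2 + [H⁺]²/(K1K2)) = 1 / (1 + 10^+1.77 + 10^+0.35)
   = 1 / (1 + 58.884 + 2.2387) = 1/62.123 = 0.01610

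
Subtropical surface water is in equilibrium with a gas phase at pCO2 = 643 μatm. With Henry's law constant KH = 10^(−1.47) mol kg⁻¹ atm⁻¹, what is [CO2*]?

KH = 10^(−1.47) = 3.388×10^-2 mol kg⁻¹ atm⁻¹
[CO2*] = KH · pCO2 = 3.388×10^-2 × 643×10^-6 atm = 2.18×10^-5 mol/kg

[CO2*] = 21.8 μmol/kg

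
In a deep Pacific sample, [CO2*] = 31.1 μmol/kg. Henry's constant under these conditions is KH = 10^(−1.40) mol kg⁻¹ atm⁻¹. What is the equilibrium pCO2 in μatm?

pCO2 = 781 μatm

KH = 10^(−1.40) = 3.981×10^-2 mol kg⁻¹ atm⁻¹
pCO2 = [CO2*]/KH = 31.1×10^-6 / 3.981×10^-2 = 7.81×10^-4 atm = 781 μatm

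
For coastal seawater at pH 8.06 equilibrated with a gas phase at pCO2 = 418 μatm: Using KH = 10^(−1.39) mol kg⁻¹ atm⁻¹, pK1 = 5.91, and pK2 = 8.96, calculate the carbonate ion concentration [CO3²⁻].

[CO3²⁻] = 0.303 mmol/kg

[CO2*] = KH · pCO2 = 10^(−1.39) × 418×10^-6 = 1.703×10^-5 mol/kg
α₀ = 1/(1 + K1/[H⁺] + K1K2/[H⁺]²) = 1/(1 + 10^+2.15 + 10^+1.25) = 0.006249
DIC = [CO2*]/α₀ = 1.703×10^-5 / 0.006249 = 2.725 mmol/kg
[CO3²⁻] = α₂·DIC; α₂ = 0.1111, so [CO3²⁻] = 0.1111 × 2.725 = 0.303 mmol/kg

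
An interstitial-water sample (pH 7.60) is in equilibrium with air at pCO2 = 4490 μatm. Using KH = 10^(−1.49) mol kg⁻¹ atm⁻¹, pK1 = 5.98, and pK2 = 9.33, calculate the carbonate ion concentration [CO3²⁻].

[CO2*] = KH · pCO2 = 10^(−1.49) × 4490×10^-6 = 1.453×10^-4 mol/kg
α₀ = 1/(1 + K1/[H⁺] + K1K2/[H⁺]²) = 1/(1 + 10^+1.62 + 10^-0.11) = 0.02301
DIC = [CO2*]/α₀ = 1.453×10^-4 / 0.02301 = 6.315 mmol/kg
[CO3²⁻] = α₂·DIC; α₂ = 0.01786, so [CO3²⁻] = 0.01786 × 6.315 = 0.113 mmol/kg

[CO3²⁻] = 0.113 mmol/kg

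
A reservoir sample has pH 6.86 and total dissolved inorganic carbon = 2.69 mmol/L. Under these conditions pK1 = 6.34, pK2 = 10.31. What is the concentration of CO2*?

α₀ = 1 / (1 + K1/[H⁺] + K1K2/[H⁺]²) = 1 / (1 + 10^+0.52 + 10^-2.93)
   = 1 / (1 + 3.3113 + 0.0011749) = 1/4.3125 = 0.2319
[CO2*] = α₀ × DIC = 0.2319 × 2.69 = 0.624 mmol/L

[CO2*] = 0.624 mmol/L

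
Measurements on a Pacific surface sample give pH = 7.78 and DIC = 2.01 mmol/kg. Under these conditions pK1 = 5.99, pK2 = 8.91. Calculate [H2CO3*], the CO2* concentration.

α₀ = 1 / (1 + K1/[H⁺] + K1K2/[H⁺]²) = 1 / (1 + 10^+1.79 + 10^+0.66)
   = 1 / (1 + 61.660 + 4.5709) = 1/67.230 = 0.01487
[CO2*] = α₀ × DIC = 0.01487 × 2.01 = 0.0299 mmol/kg

[CO2*] = 0.0299 mmol/kg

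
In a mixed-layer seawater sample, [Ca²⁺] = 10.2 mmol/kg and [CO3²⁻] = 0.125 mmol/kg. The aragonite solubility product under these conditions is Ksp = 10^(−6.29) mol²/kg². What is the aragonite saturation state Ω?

Ksp = 10^(−6.29) = 5.129×10^-7
Ω = [Ca²⁺][CO3²⁻]/Ksp = (10.2×10^-3)(0.125×10^-3) / 5.129×10^-7 = 2.49

Ω = 2.49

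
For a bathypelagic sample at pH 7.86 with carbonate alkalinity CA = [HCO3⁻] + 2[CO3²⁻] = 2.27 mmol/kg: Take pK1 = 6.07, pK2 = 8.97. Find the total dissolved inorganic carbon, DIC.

DIC = 2.15 mmol/kg

CA = [HCO3⁻] + 2[CO3²⁻] = (α₁ + 2α₂)·DIC
At pH 7.86: [H⁺]/K1 = 10^-1.79 = 0.016218, K2/[H⁺] = 10^-1.11 = 0.077625
α₁ = 1/(1 + 0.016218 + 0.077625) = 1/1.0938 = 0.9142; α₂ = α₁·K2/[H⁺] = 0.07097
α₁ + 2α₂ = 1.0561
DIC = CA / (α₁ + 2α₂) = 2.27 / 1.0561 = 2.15 mmol/kg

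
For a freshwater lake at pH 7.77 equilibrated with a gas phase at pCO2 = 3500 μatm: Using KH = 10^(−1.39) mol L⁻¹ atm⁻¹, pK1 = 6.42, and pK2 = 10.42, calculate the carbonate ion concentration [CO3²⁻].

[CO2*] = KH · pCO2 = 10^(−1.39) × 3500×10^-6 = 1.426×10^-4 mol/L
α₀ = 1/(1 + K1/[H⁺] + K1K2/[H⁺]²) = 1/(1 + 10^+1.35 + 10^-1.30) = 0.04267
DIC = [CO2*]/α₀ = 1.426×10^-4 / 0.04267 = 3.342 mmol/L
[CO3²⁻] = α₂·DIC; α₂ = 0.002138, so [CO3²⁻] = 0.002138 × 3.342 = 0.00715 mmol/L = 7.15 μmol/L

[CO3²⁻] = 7.15 μmol/L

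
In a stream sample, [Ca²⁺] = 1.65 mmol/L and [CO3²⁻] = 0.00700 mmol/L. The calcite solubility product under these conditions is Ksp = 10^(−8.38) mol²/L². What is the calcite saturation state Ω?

Ksp = 10^(−8.38) = 4.169×10^-9
Ω = [Ca²⁺][CO3²⁻]/Ksp = (1.65×10^-3)(0.00700×10^-3) / 4.169×10^-9 = 2.77

Ω = 2.77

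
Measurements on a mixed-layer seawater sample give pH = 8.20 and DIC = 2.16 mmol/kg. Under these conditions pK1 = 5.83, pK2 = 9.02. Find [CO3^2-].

α₂ = 1 / (1 + [H⁺]/K2 + [H⁺]²/(K1K2)) = 1 / (1 + 10^+0.82 + 10^-1.55)
   = 1 / (1 + 6.6069 + 0.028184) = 1/7.6351 = 0.1310
[CO3²⁻] = α₂ × DIC = 0.1310 × 2.16 = 0.283 mmol/kg

[CO3²⁻] = 0.283 mmol/kg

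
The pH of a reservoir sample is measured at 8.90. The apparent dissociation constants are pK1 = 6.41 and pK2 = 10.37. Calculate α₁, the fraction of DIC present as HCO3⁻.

α₁ = 0.964

α₁ = 1 / (1 + [H⁺]/K1 + K2/[H⁺]) = 1 / (1 + 10^-2.49 + 10^-1.47)
   = 1 / (1 + 0.0032359 + 0.033884) = 1/1.0371 = 0.9642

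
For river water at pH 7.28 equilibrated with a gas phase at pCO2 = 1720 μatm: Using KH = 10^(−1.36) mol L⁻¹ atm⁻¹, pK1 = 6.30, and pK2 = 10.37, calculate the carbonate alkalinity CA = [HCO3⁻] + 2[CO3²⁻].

[CO2*] = KH · pCO2 = 10^(−1.36) × 1720×10^-6 = 7.508×10^-5 mol/L
α₀ = 1/(1 + K1/[H⁺] + K1K2/[H⁺]²) = 1/(1 + 10^+0.98 + 10^-2.11) = 0.09472
DIC = [CO2*]/α₀ = 7.508×10^-5 / 0.09472 = 0.7927 mmol/L
CA = (α₁ + 2α₂)·DIC = (0.9045 + 2×0.0007352) × 0.7927 = 0.718 mmol/L

CA = 0.718 mmol/L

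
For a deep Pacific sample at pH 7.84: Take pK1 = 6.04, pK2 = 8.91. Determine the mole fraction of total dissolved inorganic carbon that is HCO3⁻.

α₁ = 1 / (1 + [H⁺]/K1 + K2/[H⁺]) = 1 / (1 + 10^-1.80 + 10^-1.07)
   = 1 / (1 + 0.015849 + 0.085114) = 1/1.1010 = 0.9083

α₁ = 0.908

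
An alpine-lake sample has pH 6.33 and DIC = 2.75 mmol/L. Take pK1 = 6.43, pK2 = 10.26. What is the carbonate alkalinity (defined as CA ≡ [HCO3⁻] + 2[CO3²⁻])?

CA = [HCO3⁻] + 2[CO3²⁻] = (α₁ + 2α₂)·DIC
At pH 6.33: [H⁺]/K1 = 10^0.10 = 1.2589, K2/[H⁺] = 10^-3.93 = 0.00011749
α₁ = 1/(1 + 1.2589 + 0.00011749) = 1/2.2590 = 0.4427; α₂ = α₁·K2/[H⁺] = 5.201×10^-5
α₁ + 2α₂ = 0.4428
CA = 0.4428 × 2.75 = 1.22 mmol/L

CA = 1.22 mmol/L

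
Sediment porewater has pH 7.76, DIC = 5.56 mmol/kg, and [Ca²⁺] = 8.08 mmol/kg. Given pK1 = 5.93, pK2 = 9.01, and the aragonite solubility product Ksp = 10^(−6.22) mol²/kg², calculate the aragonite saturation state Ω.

Ω = 3.91

α₂ = 1 / (1 + [H⁺]/K2 + [H⁺]²/(K1K2)) = 1 / (1 + 10^+1.25 + 10^-0.58)
   = 1 / (1 + 17.783 + 0.26303) = 1/19.046 = 0.05250
[CO3²⁻] = α₂ × DIC = 0.05250 × 5.56 = 0.2919 mmol/kg
Ksp = 10^(−6.22) = 6.026×10^-7
Ω = [Ca²⁺][CO3²⁻]/Ksp = (8.08×10^-3)(2.919×10^-4) / 6.026×10^-7 = 3.91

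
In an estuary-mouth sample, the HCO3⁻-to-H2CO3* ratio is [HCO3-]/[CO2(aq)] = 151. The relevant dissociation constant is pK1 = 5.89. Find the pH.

From K1 = [H⁺][HCO3-]/[CO2(aq)]:  pH = pK1 + log₁₀([HCO3-]/[CO2(aq)])
log₁₀(151) = +2.179
pH = 5.89 + (+2.179) = 8.07

pH = 8.07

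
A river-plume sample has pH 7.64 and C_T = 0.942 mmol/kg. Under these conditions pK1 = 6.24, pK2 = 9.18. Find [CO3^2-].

α₂ = 1 / (1 + [H⁺]/K2 + [H⁺]²/(K1K2)) = 1 / (1 + 10^+1.54 + 10^+0.14)
   = 1 / (1 + 34.674 + 1.3804) = 1/37.054 = 0.02699
[CO3²⁻] = α₂ × DIC = 0.02699 × 0.942 = 0.0254 mmol/kg

[CO3²⁻] = 0.0254 mmol/kg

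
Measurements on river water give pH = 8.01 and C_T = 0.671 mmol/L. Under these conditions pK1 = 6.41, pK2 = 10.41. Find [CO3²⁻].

α₂ = 1 / (1 + [H⁺]/K2 + [H⁺]²/(K1K2)) = 1 / (1 + 10^+2.40 + 10^+0.80)
   = 1 / (1 + 251.19 + 6.3096) = 1/258.50 = 0.003868
[CO3²⁻] = α₂ × DIC = 0.003868 × 0.671 = 0.00260 mmol/L = 2.60 μmol/L

[CO3²⁻] = 2.60 μmol/L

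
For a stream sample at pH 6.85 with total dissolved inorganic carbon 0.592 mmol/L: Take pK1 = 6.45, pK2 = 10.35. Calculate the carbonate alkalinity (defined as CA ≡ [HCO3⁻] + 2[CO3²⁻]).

CA = 0.424 mmol/L

CA = [HCO3⁻] + 2[CO3²⁻] = (α₁ + 2α₂)·DIC
At pH 6.85: [H⁺]/K1 = 10^-0.40 = 0.39811, K2/[H⁺] = 10^-3.50 = 0.00031623
α₁ = 1/(1 + 0.39811 + 0.00031623) = 1/1.3984 = 0.7151; α₂ = α₁·K2/[H⁺] = 0.0002261
α₁ + 2α₂ = 0.7155
CA = 0.7155 × 0.592 = 0.424 mmol/L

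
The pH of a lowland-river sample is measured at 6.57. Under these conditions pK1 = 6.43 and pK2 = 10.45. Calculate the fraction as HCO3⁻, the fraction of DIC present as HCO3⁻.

α₁ = 1 / (1 + [H⁺]/K1 + K2/[H⁺]) = 1 / (1 + 10^-0.14 + 10^-3.88)
   = 1 / (1 + 0.72444 + 0.00013183) = 1/1.7246 = 0.5799

α₁ = 0.580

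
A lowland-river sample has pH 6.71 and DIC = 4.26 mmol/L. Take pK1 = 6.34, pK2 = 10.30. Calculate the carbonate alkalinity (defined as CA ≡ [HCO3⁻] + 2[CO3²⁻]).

CA = [HCO3⁻] + 2[CO3²⁻] = (α₁ + 2α₂)·DIC
At pH 6.71: [H⁺]/K1 = 10^-0.37 = 0.42658, K2/[H⁺] = 10^-3.59 = 0.00025704
α₁ = 1/(1 + 0.42658 + 0.00025704) = 1/1.4268 = 0.7009; α₂ = α₁·K2/[H⁺] = 0.0001801
α₁ + 2α₂ = 0.7012
CA = 0.7012 × 4.26 = 2.99 mmol/L

CA = 2.99 mmol/L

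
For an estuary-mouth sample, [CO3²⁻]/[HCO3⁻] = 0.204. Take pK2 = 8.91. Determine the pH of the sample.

pH = 8.22

From K2 = [H⁺][CO3²⁻]/[HCO3⁻]:  pH = pK2 + log₁₀([CO3²⁻]/[HCO3⁻])
log₁₀(0.204) = -0.690
pH = 8.91 + (-0.690) = 8.22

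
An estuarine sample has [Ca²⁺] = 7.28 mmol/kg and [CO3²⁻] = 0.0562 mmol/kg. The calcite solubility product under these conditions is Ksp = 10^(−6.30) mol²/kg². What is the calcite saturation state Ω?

Ω = 0.816

Ksp = 10^(−6.30) = 5.012×10^-7
Ω = [Ca²⁺][CO3²⁻]/Ksp = (7.28×10^-3)(0.0562×10^-3) / 5.012×10^-7 = 0.816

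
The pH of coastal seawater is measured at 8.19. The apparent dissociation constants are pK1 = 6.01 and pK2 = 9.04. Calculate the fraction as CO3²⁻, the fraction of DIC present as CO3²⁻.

α₂ = 0.123

α₂ = 1 / (1 + [H⁺]/K2 + [H⁺]²/(K1K2)) = 1 / (1 + 10^+0.85 + 10^-1.33)
   = 1 / (1 + 7.0795 + 0.046774) = 1/8.1262 = 0.1231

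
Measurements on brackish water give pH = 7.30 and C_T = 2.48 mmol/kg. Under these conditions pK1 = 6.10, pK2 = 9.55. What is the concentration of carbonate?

α₂ = 1 / (1 + [H⁺]/K2 + [H⁺]²/(K1K2)) = 1 / (1 + 10^+2.25 + 10^+1.05)
   = 1 / (1 + 177.83 + 11.220) = 1/190.05 = 0.005262
[CO3²⁻] = α₂ × DIC = 0.005262 × 2.48 = 0.0130 mmol/kg = 13.0 μmol/kg

[CO3²⁻] = 13.0 μmol/kg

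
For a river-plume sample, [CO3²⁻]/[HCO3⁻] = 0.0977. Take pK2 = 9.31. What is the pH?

pH = 8.30

From K2 = [H⁺][CO3²⁻]/[HCO3⁻]:  pH = pK2 + log₁₀([CO3²⁻]/[HCO3⁻])
log₁₀(0.0977) = -1.010
pH = 9.31 + (-1.010) = 8.30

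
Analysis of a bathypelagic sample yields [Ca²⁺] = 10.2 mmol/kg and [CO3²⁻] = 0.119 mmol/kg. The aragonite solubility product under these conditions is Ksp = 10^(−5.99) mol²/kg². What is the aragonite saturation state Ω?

Ω = 1.19

Ksp = 10^(−5.99) = 1.023×10^-6
Ω = [Ca²⁺][CO3²⁻]/Ksp = (10.2×10^-3)(0.119×10^-3) / 1.023×10^-6 = 1.19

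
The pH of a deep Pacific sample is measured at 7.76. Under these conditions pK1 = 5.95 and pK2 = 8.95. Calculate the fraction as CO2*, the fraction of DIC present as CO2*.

α₀ = 1 / (1 + K1/[H⁺] + K1K2/[H⁺]²) = 1 / (1 + 10^+1.81 + 10^+0.62)
   = 1 / (1 + 64.565 + 4.1687) = 1/69.734 = 0.01434

α₀ = 0.0143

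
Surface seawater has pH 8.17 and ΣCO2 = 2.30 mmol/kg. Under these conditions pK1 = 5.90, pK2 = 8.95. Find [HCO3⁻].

α₁ = 1 / (1 + [H⁺]/K1 + K2/[H⁺]) = 1 / (1 + 10^-2.27 + 10^-0.78)
   = 1 / (1 + 0.0053703 + 0.16596) = 1/1.1713 = 0.8537
[HCO3⁻] = α₁ × DIC = 0.8537 × 2.30 = 1.96 mmol/kg

[HCO3⁻] = 1.96 mmol/kg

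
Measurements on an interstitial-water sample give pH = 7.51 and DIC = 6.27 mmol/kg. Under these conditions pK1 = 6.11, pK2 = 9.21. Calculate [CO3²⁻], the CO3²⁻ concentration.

α₂ = 1 / (1 + [H⁺]/K2 + [H⁺]²/(K1K2)) = 1 / (1 + 10^+1.70 + 10^+0.30)
   = 1 / (1 + 50.119 + 1.9953) = 1/53.114 = 0.01883
[CO3²⁻] = α₂ × DIC = 0.01883 × 6.27 = 0.118 mmol/kg

[CO3²⁻] = 0.118 mmol/kg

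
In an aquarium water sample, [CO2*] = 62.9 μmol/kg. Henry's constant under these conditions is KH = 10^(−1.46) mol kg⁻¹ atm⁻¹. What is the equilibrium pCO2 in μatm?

pCO2 = 1810 μatm

KH = 10^(−1.46) = 3.467×10^-2 mol kg⁻¹ atm⁻¹
pCO2 = [CO2*]/KH = 62.9×10^-6 / 3.467×10^-2 = 1.81×10^-3 atm = 1810 μatm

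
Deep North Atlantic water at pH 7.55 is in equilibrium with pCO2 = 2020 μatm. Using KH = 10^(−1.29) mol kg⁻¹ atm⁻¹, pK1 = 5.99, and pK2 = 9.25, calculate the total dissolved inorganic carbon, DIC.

[CO2*] = KH · pCO2 = 10^(−1.29) × 2020×10^-6 = 1.036×10^-4 mol/kg
α₀ = 1/(1 + K1/[H⁺] + K1K2/[H⁺]²) = 1/(1 + 10^+1.56 + 10^-0.14) = 0.02629
DIC = [CO2*]/α₀ = 1.036×10^-4 / 0.02629 = 3.94 mmol/kg

DIC = 3.94 mmol/kg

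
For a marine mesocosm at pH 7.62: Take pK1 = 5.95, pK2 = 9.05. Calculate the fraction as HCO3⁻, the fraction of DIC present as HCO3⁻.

α₁ = 1 / (1 + [H⁺]/K1 + K2/[H⁺]) = 1 / (1 + 10^-1.67 + 10^-1.43)
   = 1 / (1 + 0.021380 + 0.037154) = 1/1.0585 = 0.9447

α₁ = 0.945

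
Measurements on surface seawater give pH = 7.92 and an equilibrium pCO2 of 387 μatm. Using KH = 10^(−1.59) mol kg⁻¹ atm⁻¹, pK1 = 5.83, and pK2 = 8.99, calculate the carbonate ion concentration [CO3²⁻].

[CO2*] = KH · pCO2 = 10^(−1.59) × 387×10^-6 = 9.947×10^-6 mol/kg
α₀ = 1/(1 + K1/[H⁺] + K1K2/[H⁺]²) = 1/(1 + 10^+2.09 + 10^+1.02) = 0.007435
DIC = [CO2*]/α₀ = 9.947×10^-6 / 0.007435 = 1.338 mmol/kg
[CO3²⁻] = α₂·DIC; α₂ = 0.07785, so [CO3²⁻] = 0.07785 × 1.338 = 0.104 mmol/kg

[CO3²⁻] = 0.104 mmol/kg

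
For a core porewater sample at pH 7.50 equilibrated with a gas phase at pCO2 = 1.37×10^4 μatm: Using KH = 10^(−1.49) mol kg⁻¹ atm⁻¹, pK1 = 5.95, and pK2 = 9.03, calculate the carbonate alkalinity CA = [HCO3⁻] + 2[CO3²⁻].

[CO2*] = KH · pCO2 = 10^(−1.49) × 1.37×10^4×10^-6 = 4.433×10^-4 mol/kg
α₀ = 1/(1 + K1/[H⁺] + K1K2/[H⁺]²) = 1/(1 + 10^+1.55 + 10^+0.02) = 0.02665
DIC = [CO2*]/α₀ = 4.433×10^-4 / 0.02665 = 16.64 mmol/kg
CA = (α₁ + 2α₂)·DIC = (0.9455 + 2×0.02790) × 16.64 = 16.7 mmol/kg

CA = 16.7 mmol/kg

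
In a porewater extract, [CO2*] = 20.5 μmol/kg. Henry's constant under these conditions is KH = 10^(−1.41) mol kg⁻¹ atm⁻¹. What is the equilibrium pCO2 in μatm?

pCO2 = 527 μatm

KH = 10^(−1.41) = 3.890×10^-2 mol kg⁻¹ atm⁻¹
pCO2 = [CO2*]/KH = 20.5×10^-6 / 3.890×10^-2 = 5.27×10^-4 atm = 527 μatm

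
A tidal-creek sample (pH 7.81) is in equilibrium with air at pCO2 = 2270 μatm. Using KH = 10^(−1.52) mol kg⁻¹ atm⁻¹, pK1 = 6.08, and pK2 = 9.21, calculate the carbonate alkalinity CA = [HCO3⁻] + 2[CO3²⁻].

[CO2*] = KH · pCO2 = 10^(−1.52) × 2270×10^-6 = 6.855×10^-5 mol/kg
α₀ = 1/(1 + K1/[H⁺] + K1K2/[H⁺]²) = 1/(1 + 10^+1.73 + 10^+0.33) = 0.01759
DIC = [CO2*]/α₀ = 6.855×10^-5 / 0.01759 = 3.897 mmol/kg
CA = (α₁ + 2α₂)·DIC = (0.9448 + 2×0.03761) × 3.897 = 3.97 mmol/kg

CA = 3.97 mmol/kg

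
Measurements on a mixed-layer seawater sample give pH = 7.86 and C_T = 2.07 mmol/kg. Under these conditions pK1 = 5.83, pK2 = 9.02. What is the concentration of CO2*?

[CO2*] = 17.9 μmol/kg

α₀ = 1 / (1 + K1/[H⁺] + K1K2/[H⁺]²) = 1 / (1 + 10^+2.03 + 10^+0.87)
   = 1 / (1 + 107.15 + 7.4131) = 1/115.57 = 0.008653
[CO2*] = α₀ × DIC = 0.008653 × 2.07 = 0.0179 mmol/kg = 17.9 μmol/kg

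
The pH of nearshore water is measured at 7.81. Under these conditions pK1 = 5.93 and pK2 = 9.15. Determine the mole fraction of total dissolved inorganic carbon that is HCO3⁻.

α₁ = 1 / (1 + [H⁺]/K1 + K2/[H⁺]) = 1 / (1 + 10^-1.88 + 10^-1.34)
   = 1 / (1 + 0.013183 + 0.045709) = 1/1.0589 = 0.9444

α₁ = 0.944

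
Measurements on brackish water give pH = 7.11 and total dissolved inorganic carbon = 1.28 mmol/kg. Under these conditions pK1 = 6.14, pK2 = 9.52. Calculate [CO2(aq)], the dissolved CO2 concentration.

[CO2*] = 0.123 mmol/kg

α₀ = 1 / (1 + K1/[H⁺] + K1K2/[H⁺]²) = 1 / (1 + 10^+0.97 + 10^-1.44)
   = 1 / (1 + 9.3325 + 0.036308) = 1/10.369 = 0.09644
[CO2*] = α₀ × DIC = 0.09644 × 1.28 = 0.123 mmol/kg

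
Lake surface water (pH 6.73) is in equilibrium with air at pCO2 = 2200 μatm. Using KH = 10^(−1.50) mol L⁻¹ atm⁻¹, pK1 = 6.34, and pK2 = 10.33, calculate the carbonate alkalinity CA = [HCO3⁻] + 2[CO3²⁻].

CA = 0.171 mmol/L

[CO2*] = KH · pCO2 = 10^(−1.50) × 2200×10^-6 = 6.957×10^-5 mol/L
α₀ = 1/(1 + K1/[H⁺] + K1K2/[H⁺]²) = 1/(1 + 10^+0.39 + 10^-3.21) = 0.2894
DIC = [CO2*]/α₀ = 6.957×10^-5 / 0.2894 = 0.2404 mmol/L
CA = (α₁ + 2α₂)·DIC = (0.7104 + 2×0.0001784) × 0.2404 = 0.171 mmol/L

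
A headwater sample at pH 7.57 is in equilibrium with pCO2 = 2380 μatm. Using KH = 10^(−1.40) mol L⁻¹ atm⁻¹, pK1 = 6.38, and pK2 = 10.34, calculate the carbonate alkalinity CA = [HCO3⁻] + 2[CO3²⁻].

[CO2*] = KH · pCO2 = 10^(−1.40) × 2380×10^-6 = 9.475×10^-5 mol/L
α₀ = 1/(1 + K1/[H⁺] + K1K2/[H⁺]²) = 1/(1 + 10^+1.19 + 10^-1.58) = 0.06055
DIC = [CO2*]/α₀ = 9.475×10^-5 / 0.06055 = 1.565 mmol/L
CA = (α₁ + 2α₂)·DIC = (0.9379 + 2×0.001593) × 1.565 = 1.47 mmol/L

CA = 1.47 mmol/L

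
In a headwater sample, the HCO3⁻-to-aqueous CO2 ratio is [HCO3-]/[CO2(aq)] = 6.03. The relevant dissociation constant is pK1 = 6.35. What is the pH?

pH = 7.13

From K1 = [H⁺][HCO3-]/[CO2(aq)]:  pH = pK1 + log₁₀([HCO3-]/[CO2(aq)])
log₁₀(6.03) = +0.780
pH = 6.35 + (+0.780) = 7.13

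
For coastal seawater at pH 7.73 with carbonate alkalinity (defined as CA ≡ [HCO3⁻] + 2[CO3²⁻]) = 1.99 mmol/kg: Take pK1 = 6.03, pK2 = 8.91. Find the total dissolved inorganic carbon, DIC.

CA = [HCO3⁻] + 2[CO3²⁻] = (α₁ + 2α₂)·DIC
At pH 7.73: [H⁺]/K1 = 10^-1.70 = 0.019953, K2/[H⁺] = 10^-1.18 = 0.066069
α₁ = 1/(1 + 0.019953 + 0.066069) = 1/1.0860 = 0.9208; α₂ = α₁·K2/[H⁺] = 0.06084
α₁ + 2α₂ = 1.0425
DIC = CA / (α₁ + 2α₂) = 1.99 / 1.0425 = 1.91 mmol/kg

DIC = 1.91 mmol/kg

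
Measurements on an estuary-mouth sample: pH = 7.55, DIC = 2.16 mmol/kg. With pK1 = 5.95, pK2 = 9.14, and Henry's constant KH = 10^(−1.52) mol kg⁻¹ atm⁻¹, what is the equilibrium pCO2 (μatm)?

α₀ = 1 / (1 + K1/[H⁺] + K1K2/[H⁺]²) = 1 / (1 + 10^+1.60 + 10^+0.01)
   = 1 / (1 + 39.811 + 1.0233) = 1/41.834 = 0.02390
[CO2*] = α₀ × DIC = 0.02390 × 2.16 = 0.05163 mmol/kg
pCO2 = [CO2*]/KH = 5.163×10^-5 / 3.020×10^-2 = 1710 μatm

pCO2 = 1710 μatm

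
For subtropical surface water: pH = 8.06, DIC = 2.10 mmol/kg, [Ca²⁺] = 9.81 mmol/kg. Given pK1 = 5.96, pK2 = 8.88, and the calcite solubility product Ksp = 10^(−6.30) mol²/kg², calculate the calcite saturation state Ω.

Ω = 5.37

α₂ = 1 / (1 + [H⁺]/K2 + [H⁺]²/(K1K2)) = 1 / (1 + 10^+0.82 + 10^-1.28)
   = 1 / (1 + 6.6069 + 0.052481) = 1/7.6594 = 0.1306
[CO3²⁻] = α₂ × DIC = 0.1306 × 2.10 = 0.2742 mmol/kg
Ksp = 10^(−6.30) = 5.012×10^-7
Ω = [Ca²⁺][CO3²⁻]/Ksp = (9.81×10^-3)(2.742×10^-4) / 5.012×10^-7 = 5.37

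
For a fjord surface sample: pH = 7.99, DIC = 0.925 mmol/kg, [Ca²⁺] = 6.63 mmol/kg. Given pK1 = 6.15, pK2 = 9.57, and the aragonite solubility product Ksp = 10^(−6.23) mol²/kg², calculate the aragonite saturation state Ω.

Ω = 0.263

α₂ = 1 / (1 + [H⁺]/K2 + [H⁺]²/(K1K2)) = 1 / (1 + 10^+1.58 + 10^-0.26)
   = 1 / (1 + 38.019 + 0.54954) = 1/39.568 = 0.02527
[CO3²⁻] = α₂ × DIC = 0.02527 × 0.925 = 0.02338 mmol/kg
Ksp = 10^(−6.23) = 5.888×10^-7
Ω = [Ca²⁺][CO3²⁻]/Ksp = (6.63×10^-3)(2.338×10^-5) / 5.888×10^-7 = 0.263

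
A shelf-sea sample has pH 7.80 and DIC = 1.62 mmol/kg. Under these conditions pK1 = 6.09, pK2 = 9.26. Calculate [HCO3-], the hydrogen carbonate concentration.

[HCO3⁻] = 1.54 mmol/kg

α₁ = 1 / (1 + [H⁺]/K1 + K2/[H⁺]) = 1 / (1 + 10^-1.71 + 10^-1.46)
   = 1 / (1 + 0.019498 + 0.034674) = 1/1.0542 = 0.9486
[HCO3⁻] = α₁ × DIC = 0.9486 × 1.62 = 1.54 mmol/kg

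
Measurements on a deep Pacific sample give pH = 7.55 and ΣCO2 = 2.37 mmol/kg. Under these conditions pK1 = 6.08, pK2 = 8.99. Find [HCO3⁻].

[HCO3⁻] = 2.21 mmol/kg

α₁ = 1 / (1 + [H⁺]/K1 + K2/[H⁺]) = 1 / (1 + 10^-1.47 + 10^-1.44)
   = 1 / (1 + 0.033884 + 0.036308) = 1/1.0702 = 0.9344
[HCO3⁻] = α₁ × DIC = 0.9344 × 2.37 = 2.21 mmol/kg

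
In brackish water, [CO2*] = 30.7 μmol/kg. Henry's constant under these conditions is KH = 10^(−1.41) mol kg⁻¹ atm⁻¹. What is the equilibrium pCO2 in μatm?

pCO2 = 789 μatm

KH = 10^(−1.41) = 3.890×10^-2 mol kg⁻¹ atm⁻¹
pCO2 = [CO2*]/KH = 30.7×10^-6 / 3.890×10^-2 = 7.89×10^-4 atm = 789 μatm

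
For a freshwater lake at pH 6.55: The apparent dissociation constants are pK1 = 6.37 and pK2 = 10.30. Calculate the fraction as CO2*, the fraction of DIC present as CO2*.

α₀ = 0.398

α₀ = 1 / (1 + K1/[H⁺] + K1K2/[H⁺]²) = 1 / (1 + 10^+0.18 + 10^-3.57)
   = 1 / (1 + 1.5136 + 0.00026915) = 1/2.5138 = 0.3978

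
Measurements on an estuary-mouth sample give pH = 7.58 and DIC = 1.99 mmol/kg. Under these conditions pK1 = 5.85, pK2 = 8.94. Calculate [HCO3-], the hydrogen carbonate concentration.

[HCO3⁻] = 1.87 mmol/kg

α₁ = 1 / (1 + [H⁺]/K1 + K2/[H⁺]) = 1 / (1 + 10^-1.73 + 10^-1.36)
   = 1 / (1 + 0.018621 + 0.043652) = 1/1.0623 = 0.9414
[HCO3⁻] = α₁ × DIC = 0.9414 × 1.99 = 1.87 mmol/kg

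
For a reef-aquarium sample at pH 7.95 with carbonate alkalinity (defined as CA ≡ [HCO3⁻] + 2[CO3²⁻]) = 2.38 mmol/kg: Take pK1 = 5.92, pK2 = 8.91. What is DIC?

DIC = 2.18 mmol/kg

CA = [HCO3⁻] + 2[CO3²⁻] = (α₁ + 2α₂)·DIC
At pH 7.95: [H⁺]/K1 = 10^-2.03 = 0.0093325, K2/[H⁺] = 10^-0.96 = 0.10965
α₁ = 1/(1 + 0.0093325 + 0.10965) = 1/1.1190 = 0.8937; α₂ = α₁·K2/[H⁺] = 0.09799
α₁ + 2α₂ = 1.0896
DIC = CA / (α₁ + 2α₂) = 2.38 / 1.0896 = 2.18 mmol/kg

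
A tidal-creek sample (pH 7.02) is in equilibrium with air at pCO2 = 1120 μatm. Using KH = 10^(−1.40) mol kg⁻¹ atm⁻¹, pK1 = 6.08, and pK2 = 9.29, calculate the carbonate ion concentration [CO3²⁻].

[CO2*] = KH · pCO2 = 10^(−1.40) × 1120×10^-6 = 4.459×10^-5 mol/kg
α₀ = 1/(1 + K1/[H⁺] + K1K2/[H⁺]²) = 1/(1 + 10^+0.94 + 10^-1.33) = 0.1025
DIC = [CO2*]/α₀ = 4.459×10^-5 / 0.1025 = 0.4350 mmol/kg
[CO3²⁻] = α₂·DIC; α₂ = 0.004794, so [CO3²⁻] = 0.004794 × 0.4350 = 0.00209 mmol/kg = 2.09 μmol/kg

[CO3²⁻] = 2.09 μmol/kg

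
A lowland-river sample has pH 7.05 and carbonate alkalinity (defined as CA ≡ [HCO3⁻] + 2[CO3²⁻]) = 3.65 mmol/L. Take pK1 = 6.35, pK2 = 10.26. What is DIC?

CA = [HCO3⁻] + 2[CO3²⁻] = (α₁ + 2α₂)·DIC
At pH 7.05: [H⁺]/K1 = 10^-0.70 = 0.19953, K2/[H⁺] = 10^-3.21 = 0.00061660
α₁ = 1/(1 + 0.19953 + 0.00061660) = 1/1.2001 = 0.8332; α₂ = α₁·K2/[H⁺] = 0.0005138
α₁ + 2α₂ = 0.8343
DIC = CA / (α₁ + 2α₂) = 3.65 / 0.8343 = 4.38 mmol/L

DIC = 4.38 mmol/L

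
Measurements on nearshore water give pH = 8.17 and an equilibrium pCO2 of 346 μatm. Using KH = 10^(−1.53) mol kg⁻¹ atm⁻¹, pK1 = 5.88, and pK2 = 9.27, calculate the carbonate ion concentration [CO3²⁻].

[CO3²⁻] = 0.158 mmol/kg

[CO2*] = KH · pCO2 = 10^(−1.53) × 346×10^-6 = 1.021×10^-5 mol/kg
α₀ = 1/(1 + K1/[H⁺] + K1K2/[H⁺]²) = 1/(1 + 10^+2.29 + 10^+1.19) = 0.004729
DIC = [CO2*]/α₀ = 1.021×10^-5 / 0.004729 = 2.159 mmol/kg
[CO3²⁻] = α₂·DIC; α₂ = 0.07324, so [CO3²⁻] = 0.07324 × 2.159 = 0.158 mmol/kg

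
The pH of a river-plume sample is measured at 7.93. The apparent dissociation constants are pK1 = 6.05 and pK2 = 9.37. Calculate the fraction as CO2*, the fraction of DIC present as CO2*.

α₀ = 0.0126

α₀ = 1 / (1 + K1/[H⁺] + K1K2/[H⁺]²) = 1 / (1 + 10^+1.88 + 10^+0.44)
   = 1 / (1 + 75.858 + 2.7542) = 1/79.612 = 0.01256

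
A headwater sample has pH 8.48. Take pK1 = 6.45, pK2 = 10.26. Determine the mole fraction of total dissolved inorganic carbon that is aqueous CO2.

α₀ = 0.00910

α₀ = 1 / (1 + K1/[H⁺] + K1K2/[H⁺]²) = 1 / (1 + 10^+2.03 + 10^+0.25)
   = 1 / (1 + 107.15 + 1.7783) = 1/109.93 = 0.009097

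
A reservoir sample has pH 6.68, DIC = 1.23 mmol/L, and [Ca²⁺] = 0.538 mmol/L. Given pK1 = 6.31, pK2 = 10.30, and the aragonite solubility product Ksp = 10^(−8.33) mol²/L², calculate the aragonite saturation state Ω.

Ω = 0.0238

α₂ = 1 / (1 + [H⁺]/K2 + [H⁺]²/(K1K2)) = 1 / (1 + 10^+3.62 + 10^+3.25)
   = 1 / (1 + 4168.7 + 1778.3) = 1/5948.0 = 0.0001681
[CO3²⁻] = α₂ × DIC = 0.0001681 × 1.23 = 0.0002068 mmol/L = 0.2068 μmol/L
Ksp = 10^(−8.33) = 4.677×10^-9
Ω = [Ca²⁺][CO3²⁻]/Ksp = (0.538×10^-3)(2.068×10^-7) / 4.677×10^-9 = 0.0238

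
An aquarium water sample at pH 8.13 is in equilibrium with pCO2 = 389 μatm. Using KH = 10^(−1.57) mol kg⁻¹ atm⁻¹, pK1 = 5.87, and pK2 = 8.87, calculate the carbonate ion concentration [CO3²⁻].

[CO2*] = KH · pCO2 = 10^(−1.57) × 389×10^-6 = 1.047×10^-5 mol/kg
α₀ = 1/(1 + K1/[H⁺] + K1K2/[H⁺]²) = 1/(1 + 10^+2.26 + 10^+1.52) = 0.004628
DIC = [CO2*]/α₀ = 1.047×10^-5 / 0.004628 = 2.262 mmol/kg
[CO3²⁻] = α₂·DIC; α₂ = 0.1532, so [CO3²⁻] = 0.1532 × 2.262 = 0.347 mmol/kg

[CO3²⁻] = 0.347 mmol/kg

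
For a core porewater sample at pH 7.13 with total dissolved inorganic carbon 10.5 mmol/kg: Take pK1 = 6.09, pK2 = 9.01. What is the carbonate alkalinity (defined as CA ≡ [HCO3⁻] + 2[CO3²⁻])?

CA = [HCO3⁻] + 2[CO3²⁻] = (α₁ + 2α₂)·DIC
At pH 7.13: [H⁺]/K1 = 10^-1.04 = 0.091201, K2/[H⁺] = 10^-1.88 = 0.013183
α₁ = 1/(1 + 0.091201 + 0.013183) = 1/1.1044 = 0.9055; α₂ = α₁·K2/[H⁺] = 0.01194
α₁ + 2α₂ = 0.9294
CA = 0.9294 × 10.5 = 9.76 mmol/kg

CA = 9.76 mmol/kg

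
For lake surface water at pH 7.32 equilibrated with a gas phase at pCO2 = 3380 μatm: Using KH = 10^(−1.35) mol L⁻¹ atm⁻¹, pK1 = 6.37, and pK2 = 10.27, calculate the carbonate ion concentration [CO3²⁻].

[CO2*] = KH · pCO2 = 10^(−1.35) × 3380×10^-6 = 1.510×10^-4 mol/L
α₀ = 1/(1 + K1/[H⁺] + K1K2/[H⁺]²) = 1/(1 + 10^+0.95 + 10^-2.00) = 0.1008
DIC = [CO2*]/α₀ = 1.510×10^-4 / 0.1008 = 1.498 mmol/L
[CO3²⁻] = α₂·DIC; α₂ = 0.001008, so [CO3²⁻] = 0.001008 × 1.498 = 0.00151 mmol/L = 1.51 μmol/L

[CO3²⁻] = 1.51 μmol/L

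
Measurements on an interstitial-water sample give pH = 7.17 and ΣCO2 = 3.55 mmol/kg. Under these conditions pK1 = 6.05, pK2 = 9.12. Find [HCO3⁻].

α₁ = 1 / (1 + [H⁺]/K1 + K2/[H⁺]) = 1 / (1 + 10^-1.12 + 10^-1.95)
   = 1 / (1 + 0.075858 + 0.011220) = 1/1.0871 = 0.9199
[HCO3⁻] = α₁ × DIC = 0.9199 × 3.55 = 3.27 mmol/kg

[HCO3⁻] = 3.27 mmol/kg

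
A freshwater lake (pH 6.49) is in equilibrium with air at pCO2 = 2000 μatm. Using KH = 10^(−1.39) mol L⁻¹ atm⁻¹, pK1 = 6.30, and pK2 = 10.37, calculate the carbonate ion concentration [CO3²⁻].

[CO3²⁻] = 0.0166 μmol/L

[CO2*] = KH · pCO2 = 10^(−1.39) × 2000×10^-6 = 8.148×10^-5 mol/L
α₀ = 1/(1 + K1/[H⁺] + K1K2/[H⁺]²) = 1/(1 + 10^+0.19 + 10^-3.69) = 0.3923
DIC = [CO2*]/α₀ = 8.148×10^-5 / 0.3923 = 0.2077 mmol/L
[CO3²⁻] = α₂·DIC; α₂ = 8.010×10^-5, so [CO3²⁻] = 8.010×10^-5 × 0.2077 = 1.66×10^-5 mmol/L = 0.0166 μmol/L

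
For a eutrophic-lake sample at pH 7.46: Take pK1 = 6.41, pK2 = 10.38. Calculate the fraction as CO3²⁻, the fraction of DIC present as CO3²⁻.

α₂ = 1 / (1 + [H⁺]/K2 + [H⁺]²/(K1K2)) = 1 / (1 + 10^+2.92 + 10^+1.87)
   = 1 / (1 + 831.76 + 74.131) = 1/906.89 = 0.001103

α₂ = 0.00110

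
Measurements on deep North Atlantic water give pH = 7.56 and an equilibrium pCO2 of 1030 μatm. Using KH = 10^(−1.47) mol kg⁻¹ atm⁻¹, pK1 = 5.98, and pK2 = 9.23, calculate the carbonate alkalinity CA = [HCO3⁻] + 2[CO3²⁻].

CA = 1.38 mmol/kg

[CO2*] = KH · pCO2 = 10^(−1.47) × 1030×10^-6 = 3.490×10^-5 mol/kg
α₀ = 1/(1 + K1/[H⁺] + K1K2/[H⁺]²) = 1/(1 + 10^+1.58 + 10^-0.09) = 0.02511
DIC = [CO2*]/α₀ = 3.490×10^-5 / 0.02511 = 1.390 mmol/kg
CA = (α₁ + 2α₂)·DIC = (0.9545 + 2×0.02041) × 1.390 = 1.38 mmol/kg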